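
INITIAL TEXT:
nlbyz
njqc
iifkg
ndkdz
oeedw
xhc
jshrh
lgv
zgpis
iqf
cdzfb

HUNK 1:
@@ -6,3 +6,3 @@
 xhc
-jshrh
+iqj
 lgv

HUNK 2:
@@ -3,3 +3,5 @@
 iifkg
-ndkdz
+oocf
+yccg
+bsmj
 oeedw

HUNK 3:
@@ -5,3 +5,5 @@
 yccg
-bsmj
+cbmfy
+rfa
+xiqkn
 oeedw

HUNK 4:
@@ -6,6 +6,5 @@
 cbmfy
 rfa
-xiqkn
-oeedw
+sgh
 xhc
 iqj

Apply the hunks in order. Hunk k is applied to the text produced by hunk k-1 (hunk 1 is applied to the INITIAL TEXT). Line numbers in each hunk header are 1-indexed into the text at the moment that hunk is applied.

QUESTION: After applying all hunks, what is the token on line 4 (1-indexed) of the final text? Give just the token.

Hunk 1: at line 6 remove [jshrh] add [iqj] -> 11 lines: nlbyz njqc iifkg ndkdz oeedw xhc iqj lgv zgpis iqf cdzfb
Hunk 2: at line 3 remove [ndkdz] add [oocf,yccg,bsmj] -> 13 lines: nlbyz njqc iifkg oocf yccg bsmj oeedw xhc iqj lgv zgpis iqf cdzfb
Hunk 3: at line 5 remove [bsmj] add [cbmfy,rfa,xiqkn] -> 15 lines: nlbyz njqc iifkg oocf yccg cbmfy rfa xiqkn oeedw xhc iqj lgv zgpis iqf cdzfb
Hunk 4: at line 6 remove [xiqkn,oeedw] add [sgh] -> 14 lines: nlbyz njqc iifkg oocf yccg cbmfy rfa sgh xhc iqj lgv zgpis iqf cdzfb
Final line 4: oocf

Answer: oocf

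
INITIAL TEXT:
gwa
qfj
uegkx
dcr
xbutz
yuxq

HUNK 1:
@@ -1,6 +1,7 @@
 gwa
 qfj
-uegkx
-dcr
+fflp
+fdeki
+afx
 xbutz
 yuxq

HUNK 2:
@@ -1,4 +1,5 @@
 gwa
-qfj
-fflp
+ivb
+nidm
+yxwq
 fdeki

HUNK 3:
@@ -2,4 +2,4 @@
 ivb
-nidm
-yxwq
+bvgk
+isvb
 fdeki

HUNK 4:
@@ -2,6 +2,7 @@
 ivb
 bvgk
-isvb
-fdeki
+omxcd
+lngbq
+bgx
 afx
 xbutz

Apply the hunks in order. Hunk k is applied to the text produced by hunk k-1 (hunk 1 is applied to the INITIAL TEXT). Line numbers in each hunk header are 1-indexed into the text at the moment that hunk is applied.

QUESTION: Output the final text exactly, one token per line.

Answer: gwa
ivb
bvgk
omxcd
lngbq
bgx
afx
xbutz
yuxq

Derivation:
Hunk 1: at line 1 remove [uegkx,dcr] add [fflp,fdeki,afx] -> 7 lines: gwa qfj fflp fdeki afx xbutz yuxq
Hunk 2: at line 1 remove [qfj,fflp] add [ivb,nidm,yxwq] -> 8 lines: gwa ivb nidm yxwq fdeki afx xbutz yuxq
Hunk 3: at line 2 remove [nidm,yxwq] add [bvgk,isvb] -> 8 lines: gwa ivb bvgk isvb fdeki afx xbutz yuxq
Hunk 4: at line 2 remove [isvb,fdeki] add [omxcd,lngbq,bgx] -> 9 lines: gwa ivb bvgk omxcd lngbq bgx afx xbutz yuxq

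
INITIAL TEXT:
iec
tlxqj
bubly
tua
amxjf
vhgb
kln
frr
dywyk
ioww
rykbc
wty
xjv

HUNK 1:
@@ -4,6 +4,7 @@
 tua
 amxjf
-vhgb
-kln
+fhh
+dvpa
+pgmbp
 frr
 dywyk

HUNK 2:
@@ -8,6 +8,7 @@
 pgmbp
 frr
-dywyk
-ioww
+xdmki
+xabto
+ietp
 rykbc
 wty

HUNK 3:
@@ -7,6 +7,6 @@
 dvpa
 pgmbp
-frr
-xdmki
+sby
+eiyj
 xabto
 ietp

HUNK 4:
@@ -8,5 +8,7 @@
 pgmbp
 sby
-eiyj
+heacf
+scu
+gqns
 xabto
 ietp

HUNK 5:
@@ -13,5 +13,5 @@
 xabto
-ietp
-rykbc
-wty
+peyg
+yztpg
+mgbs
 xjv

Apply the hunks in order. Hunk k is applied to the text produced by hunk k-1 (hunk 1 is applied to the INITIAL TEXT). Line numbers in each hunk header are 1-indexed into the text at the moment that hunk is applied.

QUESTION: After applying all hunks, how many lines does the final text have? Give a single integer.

Hunk 1: at line 4 remove [vhgb,kln] add [fhh,dvpa,pgmbp] -> 14 lines: iec tlxqj bubly tua amxjf fhh dvpa pgmbp frr dywyk ioww rykbc wty xjv
Hunk 2: at line 8 remove [dywyk,ioww] add [xdmki,xabto,ietp] -> 15 lines: iec tlxqj bubly tua amxjf fhh dvpa pgmbp frr xdmki xabto ietp rykbc wty xjv
Hunk 3: at line 7 remove [frr,xdmki] add [sby,eiyj] -> 15 lines: iec tlxqj bubly tua amxjf fhh dvpa pgmbp sby eiyj xabto ietp rykbc wty xjv
Hunk 4: at line 8 remove [eiyj] add [heacf,scu,gqns] -> 17 lines: iec tlxqj bubly tua amxjf fhh dvpa pgmbp sby heacf scu gqns xabto ietp rykbc wty xjv
Hunk 5: at line 13 remove [ietp,rykbc,wty] add [peyg,yztpg,mgbs] -> 17 lines: iec tlxqj bubly tua amxjf fhh dvpa pgmbp sby heacf scu gqns xabto peyg yztpg mgbs xjv
Final line count: 17

Answer: 17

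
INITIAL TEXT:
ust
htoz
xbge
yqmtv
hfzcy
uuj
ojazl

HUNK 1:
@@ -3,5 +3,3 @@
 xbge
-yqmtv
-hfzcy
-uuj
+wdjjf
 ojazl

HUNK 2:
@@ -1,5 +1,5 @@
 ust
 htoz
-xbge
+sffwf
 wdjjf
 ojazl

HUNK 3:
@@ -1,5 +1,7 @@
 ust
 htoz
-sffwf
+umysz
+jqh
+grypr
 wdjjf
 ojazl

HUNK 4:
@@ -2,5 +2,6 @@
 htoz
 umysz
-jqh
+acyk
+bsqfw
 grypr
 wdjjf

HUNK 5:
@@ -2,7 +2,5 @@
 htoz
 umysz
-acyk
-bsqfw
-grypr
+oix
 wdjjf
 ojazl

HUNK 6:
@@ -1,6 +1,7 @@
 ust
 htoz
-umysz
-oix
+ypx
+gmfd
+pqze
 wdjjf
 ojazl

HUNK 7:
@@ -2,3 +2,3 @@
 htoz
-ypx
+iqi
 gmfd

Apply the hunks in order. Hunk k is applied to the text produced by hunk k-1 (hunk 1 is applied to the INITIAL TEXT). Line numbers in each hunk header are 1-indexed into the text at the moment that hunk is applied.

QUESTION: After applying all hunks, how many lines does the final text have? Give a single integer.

Answer: 7

Derivation:
Hunk 1: at line 3 remove [yqmtv,hfzcy,uuj] add [wdjjf] -> 5 lines: ust htoz xbge wdjjf ojazl
Hunk 2: at line 1 remove [xbge] add [sffwf] -> 5 lines: ust htoz sffwf wdjjf ojazl
Hunk 3: at line 1 remove [sffwf] add [umysz,jqh,grypr] -> 7 lines: ust htoz umysz jqh grypr wdjjf ojazl
Hunk 4: at line 2 remove [jqh] add [acyk,bsqfw] -> 8 lines: ust htoz umysz acyk bsqfw grypr wdjjf ojazl
Hunk 5: at line 2 remove [acyk,bsqfw,grypr] add [oix] -> 6 lines: ust htoz umysz oix wdjjf ojazl
Hunk 6: at line 1 remove [umysz,oix] add [ypx,gmfd,pqze] -> 7 lines: ust htoz ypx gmfd pqze wdjjf ojazl
Hunk 7: at line 2 remove [ypx] add [iqi] -> 7 lines: ust htoz iqi gmfd pqze wdjjf ojazl
Final line count: 7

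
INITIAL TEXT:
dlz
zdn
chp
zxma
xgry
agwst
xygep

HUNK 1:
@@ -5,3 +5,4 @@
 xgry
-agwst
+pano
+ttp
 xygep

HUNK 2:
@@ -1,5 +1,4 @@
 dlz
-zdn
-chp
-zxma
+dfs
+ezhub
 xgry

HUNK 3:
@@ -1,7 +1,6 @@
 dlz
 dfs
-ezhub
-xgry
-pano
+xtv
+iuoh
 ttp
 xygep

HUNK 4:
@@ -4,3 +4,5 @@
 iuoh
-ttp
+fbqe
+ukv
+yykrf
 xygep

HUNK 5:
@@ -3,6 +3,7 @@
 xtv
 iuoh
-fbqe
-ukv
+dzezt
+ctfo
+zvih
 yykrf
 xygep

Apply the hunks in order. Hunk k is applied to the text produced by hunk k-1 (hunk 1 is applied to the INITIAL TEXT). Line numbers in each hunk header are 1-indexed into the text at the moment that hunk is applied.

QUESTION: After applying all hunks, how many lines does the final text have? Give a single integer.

Answer: 9

Derivation:
Hunk 1: at line 5 remove [agwst] add [pano,ttp] -> 8 lines: dlz zdn chp zxma xgry pano ttp xygep
Hunk 2: at line 1 remove [zdn,chp,zxma] add [dfs,ezhub] -> 7 lines: dlz dfs ezhub xgry pano ttp xygep
Hunk 3: at line 1 remove [ezhub,xgry,pano] add [xtv,iuoh] -> 6 lines: dlz dfs xtv iuoh ttp xygep
Hunk 4: at line 4 remove [ttp] add [fbqe,ukv,yykrf] -> 8 lines: dlz dfs xtv iuoh fbqe ukv yykrf xygep
Hunk 5: at line 3 remove [fbqe,ukv] add [dzezt,ctfo,zvih] -> 9 lines: dlz dfs xtv iuoh dzezt ctfo zvih yykrf xygep
Final line count: 9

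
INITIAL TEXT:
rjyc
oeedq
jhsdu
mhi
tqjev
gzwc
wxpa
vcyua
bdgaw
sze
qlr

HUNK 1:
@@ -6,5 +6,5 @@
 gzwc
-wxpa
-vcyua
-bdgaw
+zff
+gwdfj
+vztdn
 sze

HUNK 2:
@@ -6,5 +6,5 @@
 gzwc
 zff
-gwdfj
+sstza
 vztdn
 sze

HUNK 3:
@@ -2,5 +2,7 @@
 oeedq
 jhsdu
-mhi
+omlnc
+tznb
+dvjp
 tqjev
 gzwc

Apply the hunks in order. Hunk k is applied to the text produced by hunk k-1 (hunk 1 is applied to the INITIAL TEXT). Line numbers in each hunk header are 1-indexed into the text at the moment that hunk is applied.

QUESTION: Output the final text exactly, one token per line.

Answer: rjyc
oeedq
jhsdu
omlnc
tznb
dvjp
tqjev
gzwc
zff
sstza
vztdn
sze
qlr

Derivation:
Hunk 1: at line 6 remove [wxpa,vcyua,bdgaw] add [zff,gwdfj,vztdn] -> 11 lines: rjyc oeedq jhsdu mhi tqjev gzwc zff gwdfj vztdn sze qlr
Hunk 2: at line 6 remove [gwdfj] add [sstza] -> 11 lines: rjyc oeedq jhsdu mhi tqjev gzwc zff sstza vztdn sze qlr
Hunk 3: at line 2 remove [mhi] add [omlnc,tznb,dvjp] -> 13 lines: rjyc oeedq jhsdu omlnc tznb dvjp tqjev gzwc zff sstza vztdn sze qlr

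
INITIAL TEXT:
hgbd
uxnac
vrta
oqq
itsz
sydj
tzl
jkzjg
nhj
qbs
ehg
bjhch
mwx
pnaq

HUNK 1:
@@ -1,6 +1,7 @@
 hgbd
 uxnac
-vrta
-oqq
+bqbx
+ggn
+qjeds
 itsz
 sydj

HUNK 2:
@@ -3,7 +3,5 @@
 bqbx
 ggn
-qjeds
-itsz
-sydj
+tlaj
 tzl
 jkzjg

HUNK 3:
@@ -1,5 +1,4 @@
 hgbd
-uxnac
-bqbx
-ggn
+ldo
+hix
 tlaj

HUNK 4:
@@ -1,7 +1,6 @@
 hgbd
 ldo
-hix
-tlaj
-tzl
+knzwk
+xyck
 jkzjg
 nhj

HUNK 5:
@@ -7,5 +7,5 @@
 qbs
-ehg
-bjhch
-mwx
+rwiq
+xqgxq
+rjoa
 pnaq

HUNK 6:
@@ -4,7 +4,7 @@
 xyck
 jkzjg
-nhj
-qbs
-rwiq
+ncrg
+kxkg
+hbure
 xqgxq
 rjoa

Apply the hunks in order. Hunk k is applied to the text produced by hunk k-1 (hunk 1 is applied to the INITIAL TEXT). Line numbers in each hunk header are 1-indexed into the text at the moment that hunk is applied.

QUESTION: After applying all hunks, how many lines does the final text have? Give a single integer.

Hunk 1: at line 1 remove [vrta,oqq] add [bqbx,ggn,qjeds] -> 15 lines: hgbd uxnac bqbx ggn qjeds itsz sydj tzl jkzjg nhj qbs ehg bjhch mwx pnaq
Hunk 2: at line 3 remove [qjeds,itsz,sydj] add [tlaj] -> 13 lines: hgbd uxnac bqbx ggn tlaj tzl jkzjg nhj qbs ehg bjhch mwx pnaq
Hunk 3: at line 1 remove [uxnac,bqbx,ggn] add [ldo,hix] -> 12 lines: hgbd ldo hix tlaj tzl jkzjg nhj qbs ehg bjhch mwx pnaq
Hunk 4: at line 1 remove [hix,tlaj,tzl] add [knzwk,xyck] -> 11 lines: hgbd ldo knzwk xyck jkzjg nhj qbs ehg bjhch mwx pnaq
Hunk 5: at line 7 remove [ehg,bjhch,mwx] add [rwiq,xqgxq,rjoa] -> 11 lines: hgbd ldo knzwk xyck jkzjg nhj qbs rwiq xqgxq rjoa pnaq
Hunk 6: at line 4 remove [nhj,qbs,rwiq] add [ncrg,kxkg,hbure] -> 11 lines: hgbd ldo knzwk xyck jkzjg ncrg kxkg hbure xqgxq rjoa pnaq
Final line count: 11

Answer: 11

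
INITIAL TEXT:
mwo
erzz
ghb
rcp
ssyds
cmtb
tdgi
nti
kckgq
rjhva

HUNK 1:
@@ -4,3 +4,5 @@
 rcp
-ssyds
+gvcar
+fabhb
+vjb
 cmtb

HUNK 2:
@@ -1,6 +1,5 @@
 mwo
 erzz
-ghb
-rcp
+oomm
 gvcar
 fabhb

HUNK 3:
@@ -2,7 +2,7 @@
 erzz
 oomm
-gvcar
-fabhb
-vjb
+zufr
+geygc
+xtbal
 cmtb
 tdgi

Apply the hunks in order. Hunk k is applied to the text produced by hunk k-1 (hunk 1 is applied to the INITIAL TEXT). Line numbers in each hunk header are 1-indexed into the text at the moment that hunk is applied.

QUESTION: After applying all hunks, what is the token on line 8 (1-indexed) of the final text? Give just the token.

Answer: tdgi

Derivation:
Hunk 1: at line 4 remove [ssyds] add [gvcar,fabhb,vjb] -> 12 lines: mwo erzz ghb rcp gvcar fabhb vjb cmtb tdgi nti kckgq rjhva
Hunk 2: at line 1 remove [ghb,rcp] add [oomm] -> 11 lines: mwo erzz oomm gvcar fabhb vjb cmtb tdgi nti kckgq rjhva
Hunk 3: at line 2 remove [gvcar,fabhb,vjb] add [zufr,geygc,xtbal] -> 11 lines: mwo erzz oomm zufr geygc xtbal cmtb tdgi nti kckgq rjhva
Final line 8: tdgi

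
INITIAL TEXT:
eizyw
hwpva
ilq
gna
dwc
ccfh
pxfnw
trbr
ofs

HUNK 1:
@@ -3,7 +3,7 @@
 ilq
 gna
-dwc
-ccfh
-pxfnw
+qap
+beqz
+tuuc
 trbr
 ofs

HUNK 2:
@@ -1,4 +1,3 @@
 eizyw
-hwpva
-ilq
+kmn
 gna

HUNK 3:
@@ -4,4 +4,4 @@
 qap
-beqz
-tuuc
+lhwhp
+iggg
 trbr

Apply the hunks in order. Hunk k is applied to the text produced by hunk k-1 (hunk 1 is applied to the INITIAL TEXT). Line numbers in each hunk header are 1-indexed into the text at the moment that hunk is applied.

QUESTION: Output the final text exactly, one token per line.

Hunk 1: at line 3 remove [dwc,ccfh,pxfnw] add [qap,beqz,tuuc] -> 9 lines: eizyw hwpva ilq gna qap beqz tuuc trbr ofs
Hunk 2: at line 1 remove [hwpva,ilq] add [kmn] -> 8 lines: eizyw kmn gna qap beqz tuuc trbr ofs
Hunk 3: at line 4 remove [beqz,tuuc] add [lhwhp,iggg] -> 8 lines: eizyw kmn gna qap lhwhp iggg trbr ofs

Answer: eizyw
kmn
gna
qap
lhwhp
iggg
trbr
ofs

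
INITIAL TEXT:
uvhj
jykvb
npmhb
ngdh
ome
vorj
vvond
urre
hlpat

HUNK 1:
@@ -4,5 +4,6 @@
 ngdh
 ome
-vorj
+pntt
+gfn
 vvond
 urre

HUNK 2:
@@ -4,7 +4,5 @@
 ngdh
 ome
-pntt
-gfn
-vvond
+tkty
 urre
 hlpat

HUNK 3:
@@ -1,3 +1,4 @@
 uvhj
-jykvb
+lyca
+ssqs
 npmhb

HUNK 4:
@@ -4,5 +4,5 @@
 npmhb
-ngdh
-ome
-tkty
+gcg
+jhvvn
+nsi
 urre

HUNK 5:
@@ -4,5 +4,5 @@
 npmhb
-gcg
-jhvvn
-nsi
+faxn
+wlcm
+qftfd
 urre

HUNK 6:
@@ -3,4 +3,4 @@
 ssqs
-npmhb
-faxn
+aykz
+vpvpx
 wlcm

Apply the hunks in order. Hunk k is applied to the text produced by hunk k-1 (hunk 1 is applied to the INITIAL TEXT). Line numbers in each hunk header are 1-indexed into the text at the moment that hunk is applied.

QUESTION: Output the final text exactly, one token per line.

Hunk 1: at line 4 remove [vorj] add [pntt,gfn] -> 10 lines: uvhj jykvb npmhb ngdh ome pntt gfn vvond urre hlpat
Hunk 2: at line 4 remove [pntt,gfn,vvond] add [tkty] -> 8 lines: uvhj jykvb npmhb ngdh ome tkty urre hlpat
Hunk 3: at line 1 remove [jykvb] add [lyca,ssqs] -> 9 lines: uvhj lyca ssqs npmhb ngdh ome tkty urre hlpat
Hunk 4: at line 4 remove [ngdh,ome,tkty] add [gcg,jhvvn,nsi] -> 9 lines: uvhj lyca ssqs npmhb gcg jhvvn nsi urre hlpat
Hunk 5: at line 4 remove [gcg,jhvvn,nsi] add [faxn,wlcm,qftfd] -> 9 lines: uvhj lyca ssqs npmhb faxn wlcm qftfd urre hlpat
Hunk 6: at line 3 remove [npmhb,faxn] add [aykz,vpvpx] -> 9 lines: uvhj lyca ssqs aykz vpvpx wlcm qftfd urre hlpat

Answer: uvhj
lyca
ssqs
aykz
vpvpx
wlcm
qftfd
urre
hlpat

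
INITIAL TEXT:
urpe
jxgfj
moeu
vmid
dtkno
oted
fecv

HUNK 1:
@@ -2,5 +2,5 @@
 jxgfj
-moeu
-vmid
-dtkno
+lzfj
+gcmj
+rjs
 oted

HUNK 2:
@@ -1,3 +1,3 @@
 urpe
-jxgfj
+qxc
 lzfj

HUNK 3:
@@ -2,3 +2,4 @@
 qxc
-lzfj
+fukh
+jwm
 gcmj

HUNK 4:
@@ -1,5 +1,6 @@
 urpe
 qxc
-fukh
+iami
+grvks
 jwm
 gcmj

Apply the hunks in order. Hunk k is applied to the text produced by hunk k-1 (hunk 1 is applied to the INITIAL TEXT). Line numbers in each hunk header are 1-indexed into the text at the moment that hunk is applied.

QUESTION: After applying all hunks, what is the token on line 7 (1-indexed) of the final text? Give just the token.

Answer: rjs

Derivation:
Hunk 1: at line 2 remove [moeu,vmid,dtkno] add [lzfj,gcmj,rjs] -> 7 lines: urpe jxgfj lzfj gcmj rjs oted fecv
Hunk 2: at line 1 remove [jxgfj] add [qxc] -> 7 lines: urpe qxc lzfj gcmj rjs oted fecv
Hunk 3: at line 2 remove [lzfj] add [fukh,jwm] -> 8 lines: urpe qxc fukh jwm gcmj rjs oted fecv
Hunk 4: at line 1 remove [fukh] add [iami,grvks] -> 9 lines: urpe qxc iami grvks jwm gcmj rjs oted fecv
Final line 7: rjs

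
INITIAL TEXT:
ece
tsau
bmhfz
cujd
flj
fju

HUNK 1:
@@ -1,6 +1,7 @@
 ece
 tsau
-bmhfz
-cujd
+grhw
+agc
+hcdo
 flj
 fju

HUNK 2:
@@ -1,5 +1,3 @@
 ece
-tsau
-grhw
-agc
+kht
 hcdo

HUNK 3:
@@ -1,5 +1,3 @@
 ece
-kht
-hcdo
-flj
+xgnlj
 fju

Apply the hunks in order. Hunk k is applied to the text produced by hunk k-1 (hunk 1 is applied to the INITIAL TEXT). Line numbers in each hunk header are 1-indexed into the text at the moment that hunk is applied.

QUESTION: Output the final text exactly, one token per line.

Hunk 1: at line 1 remove [bmhfz,cujd] add [grhw,agc,hcdo] -> 7 lines: ece tsau grhw agc hcdo flj fju
Hunk 2: at line 1 remove [tsau,grhw,agc] add [kht] -> 5 lines: ece kht hcdo flj fju
Hunk 3: at line 1 remove [kht,hcdo,flj] add [xgnlj] -> 3 lines: ece xgnlj fju

Answer: ece
xgnlj
fju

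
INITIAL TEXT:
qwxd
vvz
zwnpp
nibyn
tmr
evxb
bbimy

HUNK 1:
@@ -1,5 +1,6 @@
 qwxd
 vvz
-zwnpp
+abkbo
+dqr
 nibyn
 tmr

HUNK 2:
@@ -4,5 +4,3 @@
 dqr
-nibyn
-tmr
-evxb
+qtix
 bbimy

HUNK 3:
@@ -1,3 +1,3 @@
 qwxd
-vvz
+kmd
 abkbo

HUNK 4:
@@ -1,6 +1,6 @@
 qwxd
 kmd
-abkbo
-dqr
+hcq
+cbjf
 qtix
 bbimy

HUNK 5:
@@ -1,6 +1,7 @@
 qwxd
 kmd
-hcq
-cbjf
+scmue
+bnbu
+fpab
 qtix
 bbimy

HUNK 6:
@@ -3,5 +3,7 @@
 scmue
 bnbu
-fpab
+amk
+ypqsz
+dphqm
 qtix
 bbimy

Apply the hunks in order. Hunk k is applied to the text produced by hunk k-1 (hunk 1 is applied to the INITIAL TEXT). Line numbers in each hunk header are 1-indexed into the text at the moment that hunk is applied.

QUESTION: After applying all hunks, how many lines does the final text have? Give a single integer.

Answer: 9

Derivation:
Hunk 1: at line 1 remove [zwnpp] add [abkbo,dqr] -> 8 lines: qwxd vvz abkbo dqr nibyn tmr evxb bbimy
Hunk 2: at line 4 remove [nibyn,tmr,evxb] add [qtix] -> 6 lines: qwxd vvz abkbo dqr qtix bbimy
Hunk 3: at line 1 remove [vvz] add [kmd] -> 6 lines: qwxd kmd abkbo dqr qtix bbimy
Hunk 4: at line 1 remove [abkbo,dqr] add [hcq,cbjf] -> 6 lines: qwxd kmd hcq cbjf qtix bbimy
Hunk 5: at line 1 remove [hcq,cbjf] add [scmue,bnbu,fpab] -> 7 lines: qwxd kmd scmue bnbu fpab qtix bbimy
Hunk 6: at line 3 remove [fpab] add [amk,ypqsz,dphqm] -> 9 lines: qwxd kmd scmue bnbu amk ypqsz dphqm qtix bbimy
Final line count: 9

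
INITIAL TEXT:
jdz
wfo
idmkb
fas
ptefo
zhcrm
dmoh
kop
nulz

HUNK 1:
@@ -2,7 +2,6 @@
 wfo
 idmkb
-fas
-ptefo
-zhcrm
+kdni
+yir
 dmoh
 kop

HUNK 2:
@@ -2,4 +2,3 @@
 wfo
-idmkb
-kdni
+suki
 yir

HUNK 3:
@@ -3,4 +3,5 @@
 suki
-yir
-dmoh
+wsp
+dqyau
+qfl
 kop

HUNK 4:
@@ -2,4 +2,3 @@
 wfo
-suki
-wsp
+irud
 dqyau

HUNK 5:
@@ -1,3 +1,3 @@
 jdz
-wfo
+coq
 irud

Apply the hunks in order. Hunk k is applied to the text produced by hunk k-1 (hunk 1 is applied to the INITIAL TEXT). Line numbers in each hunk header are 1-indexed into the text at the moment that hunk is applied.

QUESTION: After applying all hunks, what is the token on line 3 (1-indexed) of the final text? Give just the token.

Answer: irud

Derivation:
Hunk 1: at line 2 remove [fas,ptefo,zhcrm] add [kdni,yir] -> 8 lines: jdz wfo idmkb kdni yir dmoh kop nulz
Hunk 2: at line 2 remove [idmkb,kdni] add [suki] -> 7 lines: jdz wfo suki yir dmoh kop nulz
Hunk 3: at line 3 remove [yir,dmoh] add [wsp,dqyau,qfl] -> 8 lines: jdz wfo suki wsp dqyau qfl kop nulz
Hunk 4: at line 2 remove [suki,wsp] add [irud] -> 7 lines: jdz wfo irud dqyau qfl kop nulz
Hunk 5: at line 1 remove [wfo] add [coq] -> 7 lines: jdz coq irud dqyau qfl kop nulz
Final line 3: irud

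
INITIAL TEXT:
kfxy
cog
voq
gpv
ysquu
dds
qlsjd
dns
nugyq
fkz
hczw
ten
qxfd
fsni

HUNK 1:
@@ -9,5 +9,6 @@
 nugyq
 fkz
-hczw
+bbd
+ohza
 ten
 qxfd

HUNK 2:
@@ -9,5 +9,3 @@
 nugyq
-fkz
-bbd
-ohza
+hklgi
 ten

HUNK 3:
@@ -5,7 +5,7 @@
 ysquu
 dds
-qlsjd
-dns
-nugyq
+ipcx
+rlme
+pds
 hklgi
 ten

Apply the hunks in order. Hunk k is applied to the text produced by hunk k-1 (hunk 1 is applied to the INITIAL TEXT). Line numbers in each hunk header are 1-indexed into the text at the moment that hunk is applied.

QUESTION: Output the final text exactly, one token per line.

Answer: kfxy
cog
voq
gpv
ysquu
dds
ipcx
rlme
pds
hklgi
ten
qxfd
fsni

Derivation:
Hunk 1: at line 9 remove [hczw] add [bbd,ohza] -> 15 lines: kfxy cog voq gpv ysquu dds qlsjd dns nugyq fkz bbd ohza ten qxfd fsni
Hunk 2: at line 9 remove [fkz,bbd,ohza] add [hklgi] -> 13 lines: kfxy cog voq gpv ysquu dds qlsjd dns nugyq hklgi ten qxfd fsni
Hunk 3: at line 5 remove [qlsjd,dns,nugyq] add [ipcx,rlme,pds] -> 13 lines: kfxy cog voq gpv ysquu dds ipcx rlme pds hklgi ten qxfd fsni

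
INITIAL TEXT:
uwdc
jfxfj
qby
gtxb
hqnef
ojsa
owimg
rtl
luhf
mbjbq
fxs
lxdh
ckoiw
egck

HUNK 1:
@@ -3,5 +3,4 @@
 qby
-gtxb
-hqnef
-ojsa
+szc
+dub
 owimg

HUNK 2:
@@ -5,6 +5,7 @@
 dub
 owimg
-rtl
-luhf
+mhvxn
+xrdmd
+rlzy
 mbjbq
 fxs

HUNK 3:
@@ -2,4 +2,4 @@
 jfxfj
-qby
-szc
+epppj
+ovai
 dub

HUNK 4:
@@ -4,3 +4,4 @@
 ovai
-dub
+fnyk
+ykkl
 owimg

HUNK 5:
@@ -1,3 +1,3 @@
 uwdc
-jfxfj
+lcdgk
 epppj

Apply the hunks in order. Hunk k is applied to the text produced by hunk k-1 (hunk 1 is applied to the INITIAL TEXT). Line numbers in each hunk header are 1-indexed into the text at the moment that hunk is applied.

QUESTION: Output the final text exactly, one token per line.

Hunk 1: at line 3 remove [gtxb,hqnef,ojsa] add [szc,dub] -> 13 lines: uwdc jfxfj qby szc dub owimg rtl luhf mbjbq fxs lxdh ckoiw egck
Hunk 2: at line 5 remove [rtl,luhf] add [mhvxn,xrdmd,rlzy] -> 14 lines: uwdc jfxfj qby szc dub owimg mhvxn xrdmd rlzy mbjbq fxs lxdh ckoiw egck
Hunk 3: at line 2 remove [qby,szc] add [epppj,ovai] -> 14 lines: uwdc jfxfj epppj ovai dub owimg mhvxn xrdmd rlzy mbjbq fxs lxdh ckoiw egck
Hunk 4: at line 4 remove [dub] add [fnyk,ykkl] -> 15 lines: uwdc jfxfj epppj ovai fnyk ykkl owimg mhvxn xrdmd rlzy mbjbq fxs lxdh ckoiw egck
Hunk 5: at line 1 remove [jfxfj] add [lcdgk] -> 15 lines: uwdc lcdgk epppj ovai fnyk ykkl owimg mhvxn xrdmd rlzy mbjbq fxs lxdh ckoiw egck

Answer: uwdc
lcdgk
epppj
ovai
fnyk
ykkl
owimg
mhvxn
xrdmd
rlzy
mbjbq
fxs
lxdh
ckoiw
egck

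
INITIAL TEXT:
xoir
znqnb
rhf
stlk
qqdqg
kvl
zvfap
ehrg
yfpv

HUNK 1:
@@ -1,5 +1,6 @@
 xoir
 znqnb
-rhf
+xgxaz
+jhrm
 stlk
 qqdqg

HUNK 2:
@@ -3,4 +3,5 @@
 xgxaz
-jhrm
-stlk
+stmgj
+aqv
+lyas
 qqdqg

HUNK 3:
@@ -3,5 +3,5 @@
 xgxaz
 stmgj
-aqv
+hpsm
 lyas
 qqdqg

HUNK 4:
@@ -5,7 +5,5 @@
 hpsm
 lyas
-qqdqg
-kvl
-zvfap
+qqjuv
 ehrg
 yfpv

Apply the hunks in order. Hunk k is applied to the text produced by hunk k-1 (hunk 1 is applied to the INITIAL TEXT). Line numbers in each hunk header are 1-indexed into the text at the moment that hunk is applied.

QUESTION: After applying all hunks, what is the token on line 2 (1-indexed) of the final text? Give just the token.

Hunk 1: at line 1 remove [rhf] add [xgxaz,jhrm] -> 10 lines: xoir znqnb xgxaz jhrm stlk qqdqg kvl zvfap ehrg yfpv
Hunk 2: at line 3 remove [jhrm,stlk] add [stmgj,aqv,lyas] -> 11 lines: xoir znqnb xgxaz stmgj aqv lyas qqdqg kvl zvfap ehrg yfpv
Hunk 3: at line 3 remove [aqv] add [hpsm] -> 11 lines: xoir znqnb xgxaz stmgj hpsm lyas qqdqg kvl zvfap ehrg yfpv
Hunk 4: at line 5 remove [qqdqg,kvl,zvfap] add [qqjuv] -> 9 lines: xoir znqnb xgxaz stmgj hpsm lyas qqjuv ehrg yfpv
Final line 2: znqnb

Answer: znqnb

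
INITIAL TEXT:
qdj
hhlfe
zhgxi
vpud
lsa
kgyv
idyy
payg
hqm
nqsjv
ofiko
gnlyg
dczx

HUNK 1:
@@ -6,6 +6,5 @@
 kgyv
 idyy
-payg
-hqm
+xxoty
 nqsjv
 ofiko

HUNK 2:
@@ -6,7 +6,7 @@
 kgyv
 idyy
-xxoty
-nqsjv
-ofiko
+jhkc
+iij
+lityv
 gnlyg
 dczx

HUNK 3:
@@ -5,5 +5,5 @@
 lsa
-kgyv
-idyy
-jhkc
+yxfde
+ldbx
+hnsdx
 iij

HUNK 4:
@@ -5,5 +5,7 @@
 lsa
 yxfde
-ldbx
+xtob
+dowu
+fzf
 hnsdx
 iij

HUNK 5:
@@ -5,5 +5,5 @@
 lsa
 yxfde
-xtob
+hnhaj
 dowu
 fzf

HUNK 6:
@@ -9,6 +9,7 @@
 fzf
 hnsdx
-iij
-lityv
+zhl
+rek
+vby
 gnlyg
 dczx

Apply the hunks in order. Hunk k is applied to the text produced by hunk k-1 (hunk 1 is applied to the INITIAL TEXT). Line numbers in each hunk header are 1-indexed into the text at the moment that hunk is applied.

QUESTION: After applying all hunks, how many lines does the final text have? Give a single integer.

Hunk 1: at line 6 remove [payg,hqm] add [xxoty] -> 12 lines: qdj hhlfe zhgxi vpud lsa kgyv idyy xxoty nqsjv ofiko gnlyg dczx
Hunk 2: at line 6 remove [xxoty,nqsjv,ofiko] add [jhkc,iij,lityv] -> 12 lines: qdj hhlfe zhgxi vpud lsa kgyv idyy jhkc iij lityv gnlyg dczx
Hunk 3: at line 5 remove [kgyv,idyy,jhkc] add [yxfde,ldbx,hnsdx] -> 12 lines: qdj hhlfe zhgxi vpud lsa yxfde ldbx hnsdx iij lityv gnlyg dczx
Hunk 4: at line 5 remove [ldbx] add [xtob,dowu,fzf] -> 14 lines: qdj hhlfe zhgxi vpud lsa yxfde xtob dowu fzf hnsdx iij lityv gnlyg dczx
Hunk 5: at line 5 remove [xtob] add [hnhaj] -> 14 lines: qdj hhlfe zhgxi vpud lsa yxfde hnhaj dowu fzf hnsdx iij lityv gnlyg dczx
Hunk 6: at line 9 remove [iij,lityv] add [zhl,rek,vby] -> 15 lines: qdj hhlfe zhgxi vpud lsa yxfde hnhaj dowu fzf hnsdx zhl rek vby gnlyg dczx
Final line count: 15

Answer: 15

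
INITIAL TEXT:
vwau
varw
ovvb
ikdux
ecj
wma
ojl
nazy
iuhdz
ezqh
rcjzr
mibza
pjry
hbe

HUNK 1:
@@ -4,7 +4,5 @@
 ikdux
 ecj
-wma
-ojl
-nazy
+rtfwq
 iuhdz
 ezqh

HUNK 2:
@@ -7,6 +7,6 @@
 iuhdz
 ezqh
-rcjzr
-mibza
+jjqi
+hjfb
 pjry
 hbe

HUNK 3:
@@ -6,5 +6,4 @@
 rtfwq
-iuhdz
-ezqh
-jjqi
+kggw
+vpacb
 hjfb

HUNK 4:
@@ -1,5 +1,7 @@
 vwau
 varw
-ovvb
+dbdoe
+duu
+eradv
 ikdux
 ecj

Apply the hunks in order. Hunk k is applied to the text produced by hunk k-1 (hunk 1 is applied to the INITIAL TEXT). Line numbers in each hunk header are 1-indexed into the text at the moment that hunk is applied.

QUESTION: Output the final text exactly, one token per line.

Hunk 1: at line 4 remove [wma,ojl,nazy] add [rtfwq] -> 12 lines: vwau varw ovvb ikdux ecj rtfwq iuhdz ezqh rcjzr mibza pjry hbe
Hunk 2: at line 7 remove [rcjzr,mibza] add [jjqi,hjfb] -> 12 lines: vwau varw ovvb ikdux ecj rtfwq iuhdz ezqh jjqi hjfb pjry hbe
Hunk 3: at line 6 remove [iuhdz,ezqh,jjqi] add [kggw,vpacb] -> 11 lines: vwau varw ovvb ikdux ecj rtfwq kggw vpacb hjfb pjry hbe
Hunk 4: at line 1 remove [ovvb] add [dbdoe,duu,eradv] -> 13 lines: vwau varw dbdoe duu eradv ikdux ecj rtfwq kggw vpacb hjfb pjry hbe

Answer: vwau
varw
dbdoe
duu
eradv
ikdux
ecj
rtfwq
kggw
vpacb
hjfb
pjry
hbe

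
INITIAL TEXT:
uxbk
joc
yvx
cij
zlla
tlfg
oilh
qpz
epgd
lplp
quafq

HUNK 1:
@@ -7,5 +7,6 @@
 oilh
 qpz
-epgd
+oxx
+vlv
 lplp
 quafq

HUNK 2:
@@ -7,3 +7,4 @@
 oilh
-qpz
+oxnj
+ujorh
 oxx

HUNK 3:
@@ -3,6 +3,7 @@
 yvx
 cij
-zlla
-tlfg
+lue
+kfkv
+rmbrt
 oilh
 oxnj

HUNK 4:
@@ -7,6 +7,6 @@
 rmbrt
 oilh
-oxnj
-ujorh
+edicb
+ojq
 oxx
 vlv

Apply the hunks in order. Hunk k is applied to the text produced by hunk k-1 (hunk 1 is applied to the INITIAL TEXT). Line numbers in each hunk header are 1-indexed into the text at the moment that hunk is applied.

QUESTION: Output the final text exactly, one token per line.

Answer: uxbk
joc
yvx
cij
lue
kfkv
rmbrt
oilh
edicb
ojq
oxx
vlv
lplp
quafq

Derivation:
Hunk 1: at line 7 remove [epgd] add [oxx,vlv] -> 12 lines: uxbk joc yvx cij zlla tlfg oilh qpz oxx vlv lplp quafq
Hunk 2: at line 7 remove [qpz] add [oxnj,ujorh] -> 13 lines: uxbk joc yvx cij zlla tlfg oilh oxnj ujorh oxx vlv lplp quafq
Hunk 3: at line 3 remove [zlla,tlfg] add [lue,kfkv,rmbrt] -> 14 lines: uxbk joc yvx cij lue kfkv rmbrt oilh oxnj ujorh oxx vlv lplp quafq
Hunk 4: at line 7 remove [oxnj,ujorh] add [edicb,ojq] -> 14 lines: uxbk joc yvx cij lue kfkv rmbrt oilh edicb ojq oxx vlv lplp quafq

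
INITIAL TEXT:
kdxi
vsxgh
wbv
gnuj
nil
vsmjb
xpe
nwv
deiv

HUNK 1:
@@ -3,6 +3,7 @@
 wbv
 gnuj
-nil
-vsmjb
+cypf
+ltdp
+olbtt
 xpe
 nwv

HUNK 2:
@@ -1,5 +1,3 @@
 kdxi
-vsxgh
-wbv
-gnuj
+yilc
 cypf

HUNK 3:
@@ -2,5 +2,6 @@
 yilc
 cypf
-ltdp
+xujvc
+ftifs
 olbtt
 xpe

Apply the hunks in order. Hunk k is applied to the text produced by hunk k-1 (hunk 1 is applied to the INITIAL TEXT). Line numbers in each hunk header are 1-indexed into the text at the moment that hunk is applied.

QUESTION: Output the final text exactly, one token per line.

Hunk 1: at line 3 remove [nil,vsmjb] add [cypf,ltdp,olbtt] -> 10 lines: kdxi vsxgh wbv gnuj cypf ltdp olbtt xpe nwv deiv
Hunk 2: at line 1 remove [vsxgh,wbv,gnuj] add [yilc] -> 8 lines: kdxi yilc cypf ltdp olbtt xpe nwv deiv
Hunk 3: at line 2 remove [ltdp] add [xujvc,ftifs] -> 9 lines: kdxi yilc cypf xujvc ftifs olbtt xpe nwv deiv

Answer: kdxi
yilc
cypf
xujvc
ftifs
olbtt
xpe
nwv
deiv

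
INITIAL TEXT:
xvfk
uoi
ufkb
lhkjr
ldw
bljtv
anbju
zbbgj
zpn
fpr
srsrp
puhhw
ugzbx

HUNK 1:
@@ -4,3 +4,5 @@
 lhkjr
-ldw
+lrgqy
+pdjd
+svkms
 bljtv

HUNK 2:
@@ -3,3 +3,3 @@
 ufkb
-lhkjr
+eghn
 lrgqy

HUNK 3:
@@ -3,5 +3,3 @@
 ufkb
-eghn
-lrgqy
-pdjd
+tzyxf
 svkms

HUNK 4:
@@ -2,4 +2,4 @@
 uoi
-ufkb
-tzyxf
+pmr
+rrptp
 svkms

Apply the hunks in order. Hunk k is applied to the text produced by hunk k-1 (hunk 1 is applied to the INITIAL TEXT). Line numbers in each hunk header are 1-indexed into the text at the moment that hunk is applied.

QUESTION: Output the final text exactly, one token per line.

Answer: xvfk
uoi
pmr
rrptp
svkms
bljtv
anbju
zbbgj
zpn
fpr
srsrp
puhhw
ugzbx

Derivation:
Hunk 1: at line 4 remove [ldw] add [lrgqy,pdjd,svkms] -> 15 lines: xvfk uoi ufkb lhkjr lrgqy pdjd svkms bljtv anbju zbbgj zpn fpr srsrp puhhw ugzbx
Hunk 2: at line 3 remove [lhkjr] add [eghn] -> 15 lines: xvfk uoi ufkb eghn lrgqy pdjd svkms bljtv anbju zbbgj zpn fpr srsrp puhhw ugzbx
Hunk 3: at line 3 remove [eghn,lrgqy,pdjd] add [tzyxf] -> 13 lines: xvfk uoi ufkb tzyxf svkms bljtv anbju zbbgj zpn fpr srsrp puhhw ugzbx
Hunk 4: at line 2 remove [ufkb,tzyxf] add [pmr,rrptp] -> 13 lines: xvfk uoi pmr rrptp svkms bljtv anbju zbbgj zpn fpr srsrp puhhw ugzbx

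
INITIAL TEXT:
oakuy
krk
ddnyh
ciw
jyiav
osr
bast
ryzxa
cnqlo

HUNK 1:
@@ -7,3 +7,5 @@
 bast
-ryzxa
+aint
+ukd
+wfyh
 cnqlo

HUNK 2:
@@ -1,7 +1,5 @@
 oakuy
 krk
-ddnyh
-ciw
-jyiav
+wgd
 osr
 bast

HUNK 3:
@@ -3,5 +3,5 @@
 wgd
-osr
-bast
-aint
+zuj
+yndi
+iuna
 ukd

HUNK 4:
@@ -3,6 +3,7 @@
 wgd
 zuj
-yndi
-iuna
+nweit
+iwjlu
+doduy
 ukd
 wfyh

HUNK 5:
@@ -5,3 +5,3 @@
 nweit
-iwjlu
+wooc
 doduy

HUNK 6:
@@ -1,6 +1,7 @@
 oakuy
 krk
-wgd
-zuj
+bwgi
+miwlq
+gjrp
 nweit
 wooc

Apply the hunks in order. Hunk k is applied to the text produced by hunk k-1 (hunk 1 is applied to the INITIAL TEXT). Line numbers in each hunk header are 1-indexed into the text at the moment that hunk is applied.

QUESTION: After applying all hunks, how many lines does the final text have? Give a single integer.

Answer: 11

Derivation:
Hunk 1: at line 7 remove [ryzxa] add [aint,ukd,wfyh] -> 11 lines: oakuy krk ddnyh ciw jyiav osr bast aint ukd wfyh cnqlo
Hunk 2: at line 1 remove [ddnyh,ciw,jyiav] add [wgd] -> 9 lines: oakuy krk wgd osr bast aint ukd wfyh cnqlo
Hunk 3: at line 3 remove [osr,bast,aint] add [zuj,yndi,iuna] -> 9 lines: oakuy krk wgd zuj yndi iuna ukd wfyh cnqlo
Hunk 4: at line 3 remove [yndi,iuna] add [nweit,iwjlu,doduy] -> 10 lines: oakuy krk wgd zuj nweit iwjlu doduy ukd wfyh cnqlo
Hunk 5: at line 5 remove [iwjlu] add [wooc] -> 10 lines: oakuy krk wgd zuj nweit wooc doduy ukd wfyh cnqlo
Hunk 6: at line 1 remove [wgd,zuj] add [bwgi,miwlq,gjrp] -> 11 lines: oakuy krk bwgi miwlq gjrp nweit wooc doduy ukd wfyh cnqlo
Final line count: 11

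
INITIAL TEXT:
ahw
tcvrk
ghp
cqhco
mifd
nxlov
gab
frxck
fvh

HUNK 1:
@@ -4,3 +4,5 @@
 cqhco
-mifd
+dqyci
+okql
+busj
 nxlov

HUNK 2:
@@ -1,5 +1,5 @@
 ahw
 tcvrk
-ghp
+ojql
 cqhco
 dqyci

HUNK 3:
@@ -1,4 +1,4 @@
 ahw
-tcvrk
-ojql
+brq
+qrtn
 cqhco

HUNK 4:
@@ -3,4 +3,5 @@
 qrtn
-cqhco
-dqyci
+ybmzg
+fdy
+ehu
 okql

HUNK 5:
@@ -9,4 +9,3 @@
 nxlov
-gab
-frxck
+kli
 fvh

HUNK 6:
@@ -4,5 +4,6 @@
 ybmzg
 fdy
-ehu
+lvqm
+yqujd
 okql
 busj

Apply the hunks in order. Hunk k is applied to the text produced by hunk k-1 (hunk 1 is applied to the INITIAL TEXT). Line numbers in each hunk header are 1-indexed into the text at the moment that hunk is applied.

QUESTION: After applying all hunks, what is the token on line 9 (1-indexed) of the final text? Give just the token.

Hunk 1: at line 4 remove [mifd] add [dqyci,okql,busj] -> 11 lines: ahw tcvrk ghp cqhco dqyci okql busj nxlov gab frxck fvh
Hunk 2: at line 1 remove [ghp] add [ojql] -> 11 lines: ahw tcvrk ojql cqhco dqyci okql busj nxlov gab frxck fvh
Hunk 3: at line 1 remove [tcvrk,ojql] add [brq,qrtn] -> 11 lines: ahw brq qrtn cqhco dqyci okql busj nxlov gab frxck fvh
Hunk 4: at line 3 remove [cqhco,dqyci] add [ybmzg,fdy,ehu] -> 12 lines: ahw brq qrtn ybmzg fdy ehu okql busj nxlov gab frxck fvh
Hunk 5: at line 9 remove [gab,frxck] add [kli] -> 11 lines: ahw brq qrtn ybmzg fdy ehu okql busj nxlov kli fvh
Hunk 6: at line 4 remove [ehu] add [lvqm,yqujd] -> 12 lines: ahw brq qrtn ybmzg fdy lvqm yqujd okql busj nxlov kli fvh
Final line 9: busj

Answer: busj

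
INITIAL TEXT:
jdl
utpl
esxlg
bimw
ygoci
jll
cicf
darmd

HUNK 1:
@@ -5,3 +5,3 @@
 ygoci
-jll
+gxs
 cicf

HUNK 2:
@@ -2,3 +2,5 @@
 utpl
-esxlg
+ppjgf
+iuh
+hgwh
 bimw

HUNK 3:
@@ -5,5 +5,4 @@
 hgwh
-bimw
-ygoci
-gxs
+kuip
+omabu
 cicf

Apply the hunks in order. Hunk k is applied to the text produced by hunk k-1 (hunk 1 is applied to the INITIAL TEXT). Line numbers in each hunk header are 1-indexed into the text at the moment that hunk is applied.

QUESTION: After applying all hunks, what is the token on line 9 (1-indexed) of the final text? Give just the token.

Hunk 1: at line 5 remove [jll] add [gxs] -> 8 lines: jdl utpl esxlg bimw ygoci gxs cicf darmd
Hunk 2: at line 2 remove [esxlg] add [ppjgf,iuh,hgwh] -> 10 lines: jdl utpl ppjgf iuh hgwh bimw ygoci gxs cicf darmd
Hunk 3: at line 5 remove [bimw,ygoci,gxs] add [kuip,omabu] -> 9 lines: jdl utpl ppjgf iuh hgwh kuip omabu cicf darmd
Final line 9: darmd

Answer: darmd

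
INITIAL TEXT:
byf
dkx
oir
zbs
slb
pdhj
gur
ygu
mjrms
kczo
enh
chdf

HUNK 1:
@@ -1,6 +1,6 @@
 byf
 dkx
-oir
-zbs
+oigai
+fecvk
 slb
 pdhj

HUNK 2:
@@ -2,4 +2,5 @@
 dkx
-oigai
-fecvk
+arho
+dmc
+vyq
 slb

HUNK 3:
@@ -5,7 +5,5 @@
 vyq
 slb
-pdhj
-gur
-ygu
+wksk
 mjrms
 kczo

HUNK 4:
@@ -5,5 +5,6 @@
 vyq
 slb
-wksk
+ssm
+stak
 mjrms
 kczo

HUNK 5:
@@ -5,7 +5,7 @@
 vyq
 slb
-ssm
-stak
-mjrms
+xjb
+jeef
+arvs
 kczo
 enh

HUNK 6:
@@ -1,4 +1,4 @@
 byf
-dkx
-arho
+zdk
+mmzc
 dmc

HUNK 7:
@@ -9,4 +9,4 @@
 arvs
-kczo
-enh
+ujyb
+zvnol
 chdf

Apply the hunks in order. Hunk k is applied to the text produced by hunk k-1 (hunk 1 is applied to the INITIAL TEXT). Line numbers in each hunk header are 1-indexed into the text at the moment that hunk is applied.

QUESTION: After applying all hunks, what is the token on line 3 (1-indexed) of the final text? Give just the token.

Answer: mmzc

Derivation:
Hunk 1: at line 1 remove [oir,zbs] add [oigai,fecvk] -> 12 lines: byf dkx oigai fecvk slb pdhj gur ygu mjrms kczo enh chdf
Hunk 2: at line 2 remove [oigai,fecvk] add [arho,dmc,vyq] -> 13 lines: byf dkx arho dmc vyq slb pdhj gur ygu mjrms kczo enh chdf
Hunk 3: at line 5 remove [pdhj,gur,ygu] add [wksk] -> 11 lines: byf dkx arho dmc vyq slb wksk mjrms kczo enh chdf
Hunk 4: at line 5 remove [wksk] add [ssm,stak] -> 12 lines: byf dkx arho dmc vyq slb ssm stak mjrms kczo enh chdf
Hunk 5: at line 5 remove [ssm,stak,mjrms] add [xjb,jeef,arvs] -> 12 lines: byf dkx arho dmc vyq slb xjb jeef arvs kczo enh chdf
Hunk 6: at line 1 remove [dkx,arho] add [zdk,mmzc] -> 12 lines: byf zdk mmzc dmc vyq slb xjb jeef arvs kczo enh chdf
Hunk 7: at line 9 remove [kczo,enh] add [ujyb,zvnol] -> 12 lines: byf zdk mmzc dmc vyq slb xjb jeef arvs ujyb zvnol chdf
Final line 3: mmzc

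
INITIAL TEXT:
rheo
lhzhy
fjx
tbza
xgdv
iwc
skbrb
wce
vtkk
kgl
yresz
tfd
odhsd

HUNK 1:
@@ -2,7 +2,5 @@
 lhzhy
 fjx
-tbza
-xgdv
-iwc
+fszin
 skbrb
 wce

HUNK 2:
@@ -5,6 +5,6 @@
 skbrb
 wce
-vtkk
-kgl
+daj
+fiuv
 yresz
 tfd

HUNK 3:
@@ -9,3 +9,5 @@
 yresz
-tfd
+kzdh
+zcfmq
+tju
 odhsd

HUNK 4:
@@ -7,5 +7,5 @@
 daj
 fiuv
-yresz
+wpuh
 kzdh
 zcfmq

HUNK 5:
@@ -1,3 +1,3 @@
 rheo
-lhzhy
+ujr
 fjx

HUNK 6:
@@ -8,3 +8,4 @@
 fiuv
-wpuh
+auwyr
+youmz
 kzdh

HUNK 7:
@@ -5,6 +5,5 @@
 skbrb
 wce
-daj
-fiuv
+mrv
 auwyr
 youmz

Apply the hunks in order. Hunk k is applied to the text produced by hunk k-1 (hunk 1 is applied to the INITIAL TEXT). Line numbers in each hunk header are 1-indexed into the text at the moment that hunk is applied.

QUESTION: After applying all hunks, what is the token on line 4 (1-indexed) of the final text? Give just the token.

Hunk 1: at line 2 remove [tbza,xgdv,iwc] add [fszin] -> 11 lines: rheo lhzhy fjx fszin skbrb wce vtkk kgl yresz tfd odhsd
Hunk 2: at line 5 remove [vtkk,kgl] add [daj,fiuv] -> 11 lines: rheo lhzhy fjx fszin skbrb wce daj fiuv yresz tfd odhsd
Hunk 3: at line 9 remove [tfd] add [kzdh,zcfmq,tju] -> 13 lines: rheo lhzhy fjx fszin skbrb wce daj fiuv yresz kzdh zcfmq tju odhsd
Hunk 4: at line 7 remove [yresz] add [wpuh] -> 13 lines: rheo lhzhy fjx fszin skbrb wce daj fiuv wpuh kzdh zcfmq tju odhsd
Hunk 5: at line 1 remove [lhzhy] add [ujr] -> 13 lines: rheo ujr fjx fszin skbrb wce daj fiuv wpuh kzdh zcfmq tju odhsd
Hunk 6: at line 8 remove [wpuh] add [auwyr,youmz] -> 14 lines: rheo ujr fjx fszin skbrb wce daj fiuv auwyr youmz kzdh zcfmq tju odhsd
Hunk 7: at line 5 remove [daj,fiuv] add [mrv] -> 13 lines: rheo ujr fjx fszin skbrb wce mrv auwyr youmz kzdh zcfmq tju odhsd
Final line 4: fszin

Answer: fszin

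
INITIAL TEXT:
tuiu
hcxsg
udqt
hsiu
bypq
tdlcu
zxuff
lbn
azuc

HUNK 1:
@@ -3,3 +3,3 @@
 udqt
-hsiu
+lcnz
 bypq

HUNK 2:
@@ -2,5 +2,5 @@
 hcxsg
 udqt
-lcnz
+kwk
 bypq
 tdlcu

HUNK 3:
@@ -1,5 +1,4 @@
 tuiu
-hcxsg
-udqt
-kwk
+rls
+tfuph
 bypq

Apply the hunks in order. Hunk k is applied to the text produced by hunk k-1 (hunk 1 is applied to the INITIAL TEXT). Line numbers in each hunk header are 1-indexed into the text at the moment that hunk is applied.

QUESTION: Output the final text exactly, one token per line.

Answer: tuiu
rls
tfuph
bypq
tdlcu
zxuff
lbn
azuc

Derivation:
Hunk 1: at line 3 remove [hsiu] add [lcnz] -> 9 lines: tuiu hcxsg udqt lcnz bypq tdlcu zxuff lbn azuc
Hunk 2: at line 2 remove [lcnz] add [kwk] -> 9 lines: tuiu hcxsg udqt kwk bypq tdlcu zxuff lbn azuc
Hunk 3: at line 1 remove [hcxsg,udqt,kwk] add [rls,tfuph] -> 8 lines: tuiu rls tfuph bypq tdlcu zxuff lbn azuc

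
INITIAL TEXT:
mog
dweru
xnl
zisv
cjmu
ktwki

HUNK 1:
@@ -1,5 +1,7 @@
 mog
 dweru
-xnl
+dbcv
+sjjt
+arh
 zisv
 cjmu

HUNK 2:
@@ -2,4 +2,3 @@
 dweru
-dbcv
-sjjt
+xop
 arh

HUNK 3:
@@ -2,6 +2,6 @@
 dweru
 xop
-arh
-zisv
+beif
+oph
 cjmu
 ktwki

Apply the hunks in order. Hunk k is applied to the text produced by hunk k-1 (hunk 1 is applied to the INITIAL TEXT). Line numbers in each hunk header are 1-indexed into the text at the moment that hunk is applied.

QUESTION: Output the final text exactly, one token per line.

Answer: mog
dweru
xop
beif
oph
cjmu
ktwki

Derivation:
Hunk 1: at line 1 remove [xnl] add [dbcv,sjjt,arh] -> 8 lines: mog dweru dbcv sjjt arh zisv cjmu ktwki
Hunk 2: at line 2 remove [dbcv,sjjt] add [xop] -> 7 lines: mog dweru xop arh zisv cjmu ktwki
Hunk 3: at line 2 remove [arh,zisv] add [beif,oph] -> 7 lines: mog dweru xop beif oph cjmu ktwki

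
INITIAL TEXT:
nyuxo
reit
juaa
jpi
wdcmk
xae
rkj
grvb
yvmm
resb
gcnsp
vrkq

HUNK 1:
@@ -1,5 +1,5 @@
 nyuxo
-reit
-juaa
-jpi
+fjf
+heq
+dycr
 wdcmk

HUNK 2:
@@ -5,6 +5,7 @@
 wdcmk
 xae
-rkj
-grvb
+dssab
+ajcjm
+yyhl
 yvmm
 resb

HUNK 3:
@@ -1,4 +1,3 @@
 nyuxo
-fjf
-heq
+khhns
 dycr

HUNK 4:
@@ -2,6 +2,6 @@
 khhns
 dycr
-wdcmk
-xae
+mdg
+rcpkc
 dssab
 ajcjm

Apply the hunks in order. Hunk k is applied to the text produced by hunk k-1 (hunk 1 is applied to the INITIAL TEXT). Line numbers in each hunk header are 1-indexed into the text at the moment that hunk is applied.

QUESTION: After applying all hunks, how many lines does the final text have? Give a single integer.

Answer: 12

Derivation:
Hunk 1: at line 1 remove [reit,juaa,jpi] add [fjf,heq,dycr] -> 12 lines: nyuxo fjf heq dycr wdcmk xae rkj grvb yvmm resb gcnsp vrkq
Hunk 2: at line 5 remove [rkj,grvb] add [dssab,ajcjm,yyhl] -> 13 lines: nyuxo fjf heq dycr wdcmk xae dssab ajcjm yyhl yvmm resb gcnsp vrkq
Hunk 3: at line 1 remove [fjf,heq] add [khhns] -> 12 lines: nyuxo khhns dycr wdcmk xae dssab ajcjm yyhl yvmm resb gcnsp vrkq
Hunk 4: at line 2 remove [wdcmk,xae] add [mdg,rcpkc] -> 12 lines: nyuxo khhns dycr mdg rcpkc dssab ajcjm yyhl yvmm resb gcnsp vrkq
Final line count: 12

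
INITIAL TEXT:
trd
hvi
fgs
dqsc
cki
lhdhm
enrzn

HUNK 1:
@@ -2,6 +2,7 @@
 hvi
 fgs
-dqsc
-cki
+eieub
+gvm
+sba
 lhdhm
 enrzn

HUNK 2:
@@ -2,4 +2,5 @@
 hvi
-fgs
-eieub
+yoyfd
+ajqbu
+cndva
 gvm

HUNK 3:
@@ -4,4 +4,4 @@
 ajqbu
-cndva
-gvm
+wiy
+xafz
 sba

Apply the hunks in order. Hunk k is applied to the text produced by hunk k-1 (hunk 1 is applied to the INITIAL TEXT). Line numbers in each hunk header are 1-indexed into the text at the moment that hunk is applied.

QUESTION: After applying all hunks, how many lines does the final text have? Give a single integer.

Answer: 9

Derivation:
Hunk 1: at line 2 remove [dqsc,cki] add [eieub,gvm,sba] -> 8 lines: trd hvi fgs eieub gvm sba lhdhm enrzn
Hunk 2: at line 2 remove [fgs,eieub] add [yoyfd,ajqbu,cndva] -> 9 lines: trd hvi yoyfd ajqbu cndva gvm sba lhdhm enrzn
Hunk 3: at line 4 remove [cndva,gvm] add [wiy,xafz] -> 9 lines: trd hvi yoyfd ajqbu wiy xafz sba lhdhm enrzn
Final line count: 9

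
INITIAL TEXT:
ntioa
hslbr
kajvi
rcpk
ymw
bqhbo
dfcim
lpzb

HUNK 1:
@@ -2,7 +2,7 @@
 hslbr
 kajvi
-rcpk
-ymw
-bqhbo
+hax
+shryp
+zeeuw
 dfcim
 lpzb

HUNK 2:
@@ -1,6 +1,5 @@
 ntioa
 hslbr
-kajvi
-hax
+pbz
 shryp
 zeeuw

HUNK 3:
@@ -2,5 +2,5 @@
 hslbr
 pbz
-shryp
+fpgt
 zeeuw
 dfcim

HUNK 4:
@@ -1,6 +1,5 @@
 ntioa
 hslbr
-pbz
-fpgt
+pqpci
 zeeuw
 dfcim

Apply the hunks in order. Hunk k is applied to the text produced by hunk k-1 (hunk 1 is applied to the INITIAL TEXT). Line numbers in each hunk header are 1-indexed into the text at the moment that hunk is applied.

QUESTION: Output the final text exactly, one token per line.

Hunk 1: at line 2 remove [rcpk,ymw,bqhbo] add [hax,shryp,zeeuw] -> 8 lines: ntioa hslbr kajvi hax shryp zeeuw dfcim lpzb
Hunk 2: at line 1 remove [kajvi,hax] add [pbz] -> 7 lines: ntioa hslbr pbz shryp zeeuw dfcim lpzb
Hunk 3: at line 2 remove [shryp] add [fpgt] -> 7 lines: ntioa hslbr pbz fpgt zeeuw dfcim lpzb
Hunk 4: at line 1 remove [pbz,fpgt] add [pqpci] -> 6 lines: ntioa hslbr pqpci zeeuw dfcim lpzb

Answer: ntioa
hslbr
pqpci
zeeuw
dfcim
lpzb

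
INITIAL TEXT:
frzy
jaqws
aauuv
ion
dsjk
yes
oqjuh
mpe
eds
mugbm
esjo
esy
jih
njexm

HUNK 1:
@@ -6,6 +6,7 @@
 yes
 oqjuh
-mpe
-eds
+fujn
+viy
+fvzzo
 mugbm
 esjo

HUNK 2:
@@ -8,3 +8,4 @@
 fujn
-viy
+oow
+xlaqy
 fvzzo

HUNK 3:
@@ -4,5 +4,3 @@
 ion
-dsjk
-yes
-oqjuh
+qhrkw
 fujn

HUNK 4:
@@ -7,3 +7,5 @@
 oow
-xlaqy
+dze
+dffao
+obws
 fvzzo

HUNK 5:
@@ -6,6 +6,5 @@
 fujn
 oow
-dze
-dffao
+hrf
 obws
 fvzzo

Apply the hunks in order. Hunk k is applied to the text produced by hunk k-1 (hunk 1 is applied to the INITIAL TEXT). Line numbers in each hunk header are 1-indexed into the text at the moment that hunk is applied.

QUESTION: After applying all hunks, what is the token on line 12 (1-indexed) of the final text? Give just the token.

Answer: esjo

Derivation:
Hunk 1: at line 6 remove [mpe,eds] add [fujn,viy,fvzzo] -> 15 lines: frzy jaqws aauuv ion dsjk yes oqjuh fujn viy fvzzo mugbm esjo esy jih njexm
Hunk 2: at line 8 remove [viy] add [oow,xlaqy] -> 16 lines: frzy jaqws aauuv ion dsjk yes oqjuh fujn oow xlaqy fvzzo mugbm esjo esy jih njexm
Hunk 3: at line 4 remove [dsjk,yes,oqjuh] add [qhrkw] -> 14 lines: frzy jaqws aauuv ion qhrkw fujn oow xlaqy fvzzo mugbm esjo esy jih njexm
Hunk 4: at line 7 remove [xlaqy] add [dze,dffao,obws] -> 16 lines: frzy jaqws aauuv ion qhrkw fujn oow dze dffao obws fvzzo mugbm esjo esy jih njexm
Hunk 5: at line 6 remove [dze,dffao] add [hrf] -> 15 lines: frzy jaqws aauuv ion qhrkw fujn oow hrf obws fvzzo mugbm esjo esy jih njexm
Final line 12: esjo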